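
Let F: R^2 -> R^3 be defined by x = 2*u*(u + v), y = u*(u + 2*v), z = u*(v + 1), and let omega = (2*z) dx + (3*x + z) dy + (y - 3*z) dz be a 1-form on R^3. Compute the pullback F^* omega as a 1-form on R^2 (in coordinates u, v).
F^* omega = (u*(12*u^2 + 35*u*v + 11*u + 17*v^2 + 2*v - 3)) du + (u^2*(13*u + 17*v + 3)) dv

Using F^*(f dg) = (f ∘ F) d(g ∘ F), substitute each coordinate x_i by F_i(u, v) in f_i, and replace dx_i by d F_i = (∂F_i/∂u) du + (∂F_i/∂v) dv.
  For the x component: f_1(F) = 2*u*(v + 1); d F_1 = (4*u + 2*v) du + (2*u) dv
  For the y component: f_2(F) = u*(6*u + 7*v + 1); d F_2 = (2*u + 2*v) du + (2*u) dv
  For the z component: f_3(F) = u*(u - v - 3); d F_3 = (v + 1) du + (u) dv
Combining and collecting du, dv coefficients:
  coeff of du: u*(12*u^2 + 35*u*v + 11*u + 17*v^2 + 2*v - 3)
  coeff of dv: u^2*(13*u + 17*v + 3)
F^* omega = (u*(12*u^2 + 35*u*v + 11*u + 17*v^2 + 2*v - 3)) du + (u^2*(13*u + 17*v + 3)) dv.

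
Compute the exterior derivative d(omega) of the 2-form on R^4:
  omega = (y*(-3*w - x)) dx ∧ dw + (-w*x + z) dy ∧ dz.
d(omega) = (3*w + x) dx ∧ dy ∧ dw + (-w) dx ∧ dy ∧ dz + (-x) dy ∧ dz ∧ dw

For a 2-form omega = sum_{i<j} g_{ij} dx_i ∧ dx_j, the exterior derivative is
  d(omega) = sum_{i<j} d(g_{ij}) ∧ dx_i ∧ dx_j = sum_{i<j, k} (∂g_{ij}/∂x_k) dx_k ∧ dx_i ∧ dx_j.
Expand each term, using dx_k ∧ dx_i ∧ dx_j = sgn(permutation) dx_{(a)} ∧ dx_{(b)} ∧ dx_{(c)} with (a < b < c) sorted:
  d(y*(-3*w - x)) includes (∂/∂y)(y*(-3*w - x)) dy = (-3*w - x) dy, which multiplied by dx ∧ dw gives (3*w + x) dx ∧ dy ∧ dw
  d(-w*x + z) includes (∂/∂x)(-w*x + z) dx = (-w) dx, which multiplied by dy ∧ dz gives (-w) dx ∧ dy ∧ dz
  d(-w*x + z) includes (∂/∂w)(-w*x + z) dw = (-x) dw, which multiplied by dy ∧ dz gives (-x) dy ∧ dz ∧ dw
Collecting like 3-forms: d(omega) = (3*w + x) dx ∧ dy ∧ dw + (-w) dx ∧ dy ∧ dz + (-x) dy ∧ dz ∧ dw.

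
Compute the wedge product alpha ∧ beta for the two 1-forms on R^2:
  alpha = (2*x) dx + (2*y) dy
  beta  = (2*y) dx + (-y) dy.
alpha ∧ beta = (-2*y*(x + 2*y)) dx ∧ dy

Distribute the wedge, using dx_i ∧ dx_j = -dx_j ∧ dx_i and dx_i ∧ dx_i = 0. For each pair (i, j) with i < j, the coefficient of dx_i ∧ dx_j in alpha ∧ beta is (alpha_i * beta_j - alpha_j * beta_i). Collecting: alpha ∧ beta = (-2*y*(x + 2*y)) dx ∧ dy.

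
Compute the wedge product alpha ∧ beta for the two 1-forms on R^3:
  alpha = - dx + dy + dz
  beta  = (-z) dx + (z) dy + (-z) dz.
alpha ∧ beta = (2*z) dx ∧ dz + (-2*z) dy ∧ dz

Distribute the wedge, using dx_i ∧ dx_j = -dx_j ∧ dx_i and dx_i ∧ dx_i = 0. For each pair (i, j) with i < j, the coefficient of dx_i ∧ dx_j in alpha ∧ beta is (alpha_i * beta_j - alpha_j * beta_i). Collecting: alpha ∧ beta = (2*z) dx ∧ dz + (-2*z) dy ∧ dz.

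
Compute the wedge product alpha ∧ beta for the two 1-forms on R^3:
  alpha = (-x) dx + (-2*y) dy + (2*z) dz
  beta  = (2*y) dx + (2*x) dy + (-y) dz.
alpha ∧ beta = (-2*x^2 + 4*y^2) dx ∧ dy + (y*(x - 4*z)) dx ∧ dz + (-4*x*z + 2*y^2) dy ∧ dz

Distribute the wedge, using dx_i ∧ dx_j = -dx_j ∧ dx_i and dx_i ∧ dx_i = 0. For each pair (i, j) with i < j, the coefficient of dx_i ∧ dx_j in alpha ∧ beta is (alpha_i * beta_j - alpha_j * beta_i). Collecting: alpha ∧ beta = (-2*x^2 + 4*y^2) dx ∧ dy + (y*(x - 4*z)) dx ∧ dz + (-4*x*z + 2*y^2) dy ∧ dz.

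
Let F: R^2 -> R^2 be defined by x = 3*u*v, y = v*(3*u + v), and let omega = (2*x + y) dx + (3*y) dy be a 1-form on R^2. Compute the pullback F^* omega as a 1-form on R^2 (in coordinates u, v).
F^* omega = (v^2*(54*u + 12*v)) du + (6*v*(9*u^2 + 5*u*v + v^2)) dv

Using F^*(f dg) = (f ∘ F) d(g ∘ F), substitute each coordinate x_i by F_i(u, v) in f_i, and replace dx_i by d F_i = (∂F_i/∂u) du + (∂F_i/∂v) dv.
  For the x component: f_1(F) = v*(9*u + v); d F_1 = (3*v) du + (3*u) dv
  For the y component: f_2(F) = 3*v*(3*u + v); d F_2 = (3*v) du + (3*u + 2*v) dv
Combining and collecting du, dv coefficients:
  coeff of du: v^2*(54*u + 12*v)
  coeff of dv: 6*v*(9*u^2 + 5*u*v + v^2)
F^* omega = (v^2*(54*u + 12*v)) du + (6*v*(9*u^2 + 5*u*v + v^2)) dv.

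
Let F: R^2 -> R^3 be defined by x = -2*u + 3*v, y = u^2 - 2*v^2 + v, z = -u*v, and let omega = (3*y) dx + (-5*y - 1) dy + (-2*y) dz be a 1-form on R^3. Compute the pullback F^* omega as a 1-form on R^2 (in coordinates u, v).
F^* omega = (-10*u^3 + 2*u^2*v - 6*u^2 + 20*u*v^2 - 10*u*v - 2*u - 4*v^3 + 14*v^2 - 6*v) du + (2*u^3 + 20*u^2*v + 4*u^2 - 4*u*v^2 + 2*u*v - 40*v^3 + 12*v^2 + 8*v - 1) dv

Using F^*(f dg) = (f ∘ F) d(g ∘ F), substitute each coordinate x_i by F_i(u, v) in f_i, and replace dx_i by d F_i = (∂F_i/∂u) du + (∂F_i/∂v) dv.
  For the x component: f_1(F) = 3*u^2 - 6*v^2 + 3*v; d F_1 = (-2) du + (3) dv
  For the y component: f_2(F) = -5*u^2 + 10*v^2 - 5*v - 1; d F_2 = (2*u) du + (1 - 4*v) dv
  For the z component: f_3(F) = -2*u^2 + 4*v^2 - 2*v; d F_3 = (-v) du + (-u) dv
Combining and collecting du, dv coefficients:
  coeff of du: -10*u^3 + 2*u^2*v - 6*u^2 + 20*u*v^2 - 10*u*v - 2*u - 4*v^3 + 14*v^2 - 6*v
  coeff of dv: 2*u^3 + 20*u^2*v + 4*u^2 - 4*u*v^2 + 2*u*v - 40*v^3 + 12*v^2 + 8*v - 1
F^* omega = (-10*u^3 + 2*u^2*v - 6*u^2 + 20*u*v^2 - 10*u*v - 2*u - 4*v^3 + 14*v^2 - 6*v) du + (2*u^3 + 20*u^2*v + 4*u^2 - 4*u*v^2 + 2*u*v - 40*v^3 + 12*v^2 + 8*v - 1) dv.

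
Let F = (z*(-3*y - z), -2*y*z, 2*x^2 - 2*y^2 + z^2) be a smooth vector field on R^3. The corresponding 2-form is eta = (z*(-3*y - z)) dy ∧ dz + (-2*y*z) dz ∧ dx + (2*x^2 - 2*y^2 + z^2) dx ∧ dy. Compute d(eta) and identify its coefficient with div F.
d(eta) = (0) dx ∧ dy ∧ dz; div F = 0

For a 2-form in R^3 of the form above, applying d gives a 3-form with coefficient ∂P/∂x + ∂Q/∂y + ∂R/∂z:
  ∂P/∂x = 0
  ∂Q/∂y = -2*z
  ∂R/∂z = 2*z
Sum = 0, which is exactly div F.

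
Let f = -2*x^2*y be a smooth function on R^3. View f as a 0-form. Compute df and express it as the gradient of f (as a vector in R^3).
df = (-4*x*y) dx + (-2*x^2) dy + (0) dz; grad f = (-4*x*y, -2*x^2, 0)

For a 0-form f, d f = (∂f/∂x) dx + (∂f/∂y) dy + (∂f/∂z) dz. The components of the vector representation are exactly the entries of grad f in Cartesian coordinates:
  ∂f/∂x = -4*x*y
  ∂f/∂y = -2*x^2
  ∂f/∂z = 0.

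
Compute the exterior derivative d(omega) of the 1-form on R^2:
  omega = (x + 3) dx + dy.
d(omega) = 0

For a 1-form omega = sum_i f_i dx_i, the exterior derivative is
  d(omega) = sum_{i < j} (∂f_j/∂x_i - ∂f_i/∂x_j) dx_i ∧ dx_j.

Assembling: d(omega) = 0.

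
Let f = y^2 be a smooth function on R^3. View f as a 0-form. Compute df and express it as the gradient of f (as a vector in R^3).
df = (0) dx + (2*y) dy + (0) dz; grad f = (0, 2*y, 0)

For a 0-form f, d f = (∂f/∂x) dx + (∂f/∂y) dy + (∂f/∂z) dz. The components of the vector representation are exactly the entries of grad f in Cartesian coordinates:
  ∂f/∂x = 0
  ∂f/∂y = 2*y
  ∂f/∂z = 0.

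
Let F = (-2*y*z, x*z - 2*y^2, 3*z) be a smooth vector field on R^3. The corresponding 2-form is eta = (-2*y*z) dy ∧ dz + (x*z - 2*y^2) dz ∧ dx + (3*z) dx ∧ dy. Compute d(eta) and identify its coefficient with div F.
d(eta) = (3 - 4*y) dx ∧ dy ∧ dz; div F = 3 - 4*y

For a 2-form in R^3 of the form above, applying d gives a 3-form with coefficient ∂P/∂x + ∂Q/∂y + ∂R/∂z:
  ∂P/∂x = 0
  ∂Q/∂y = -4*y
  ∂R/∂z = 3
Sum = 3 - 4*y, which is exactly div F.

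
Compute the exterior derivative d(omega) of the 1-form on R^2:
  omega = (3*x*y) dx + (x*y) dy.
d(omega) = (-3*x + y) dx ∧ dy

For a 1-form omega = sum_i f_i dx_i, the exterior derivative is
  d(omega) = sum_{i < j} (∂f_j/∂x_i - ∂f_i/∂x_j) dx_i ∧ dx_j.
  coefficient of dx ∧ dy: ∂f_2/∂x - ∂f_1/∂y = ∂(x*y)/∂x - ∂(3*x*y)/∂y = -3*x + y
Assembling: d(omega) = (-3*x + y) dx ∧ dy.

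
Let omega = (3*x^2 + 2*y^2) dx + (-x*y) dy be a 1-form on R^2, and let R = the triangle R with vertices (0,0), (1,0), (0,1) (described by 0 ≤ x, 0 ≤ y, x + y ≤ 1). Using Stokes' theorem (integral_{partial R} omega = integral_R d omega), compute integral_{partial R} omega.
integral_(partial R) omega = -5/6

Stokes: integral_partial_R omega = integral_R d omega with d omega = (∂Q/∂x - ∂P/∂y) dx ∧ dy.
  ∂Q/∂x = -y
  ∂P/∂y = 4*y
  integrand = ∂Q/∂x - ∂P/∂y = -5*y.
Integrating over R: integral_0^1 integral_0^{1-x} (-5*y) dy dx = -5/6.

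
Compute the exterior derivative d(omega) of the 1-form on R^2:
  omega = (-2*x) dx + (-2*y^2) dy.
d(omega) = 0

For a 1-form omega = sum_i f_i dx_i, the exterior derivative is
  d(omega) = sum_{i < j} (∂f_j/∂x_i - ∂f_i/∂x_j) dx_i ∧ dx_j.

Assembling: d(omega) = 0.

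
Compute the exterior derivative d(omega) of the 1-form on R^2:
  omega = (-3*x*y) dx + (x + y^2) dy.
d(omega) = (3*x + 1) dx ∧ dy

For a 1-form omega = sum_i f_i dx_i, the exterior derivative is
  d(omega) = sum_{i < j} (∂f_j/∂x_i - ∂f_i/∂x_j) dx_i ∧ dx_j.
  coefficient of dx ∧ dy: ∂f_2/∂x - ∂f_1/∂y = ∂(x + y^2)/∂x - ∂(-3*x*y)/∂y = 3*x + 1
Assembling: d(omega) = (3*x + 1) dx ∧ dy.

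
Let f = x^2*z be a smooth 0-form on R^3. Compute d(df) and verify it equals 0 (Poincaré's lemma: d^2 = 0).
d(df) = 0

Step 1: df = sum_i (∂f/∂x_i) dx_i = (2*x*z) dx + (0) dy + (x^2) dz.
Step 2: Apply d again. Using the 1-form formula, the coefficient of dx ∧ dy in d(df) is ∂^2 f/∂x ∂y - ∂^2 f/∂y ∂x = (0) - (0) = 0 (equality of mixed partials for smooth f).
Similarly for dx ∧ dz and dy ∧ dz — all coefficients vanish. So d(df) = 0.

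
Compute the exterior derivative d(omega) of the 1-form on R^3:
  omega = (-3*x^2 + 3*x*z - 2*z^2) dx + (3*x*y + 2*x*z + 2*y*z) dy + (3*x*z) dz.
d(omega) = (3*y + 2*z) dx ∧ dy + (-3*x + 7*z) dx ∧ dz + (-2*x - 2*y) dy ∧ dz

For a 1-form omega = sum_i f_i dx_i, the exterior derivative is
  d(omega) = sum_{i < j} (∂f_j/∂x_i - ∂f_i/∂x_j) dx_i ∧ dx_j.
  coefficient of dx ∧ dy: ∂f_2/∂x - ∂f_1/∂y = ∂(3*x*y + 2*x*z + 2*y*z)/∂x - ∂(-3*x^2 + 3*x*z - 2*z^2)/∂y = 3*y + 2*z
  coefficient of dx ∧ dz: ∂f_3/∂x - ∂f_1/∂z = ∂(3*x*z)/∂x - ∂(-3*x^2 + 3*x*z - 2*z^2)/∂z = -3*x + 7*z
  coefficient of dy ∧ dz: ∂f_3/∂y - ∂f_2/∂z = ∂(3*x*z)/∂y - ∂(3*x*y + 2*x*z + 2*y*z)/∂z = -2*x - 2*y
Assembling: d(omega) = (3*y + 2*z) dx ∧ dy + (-3*x + 7*z) dx ∧ dz + (-2*x - 2*y) dy ∧ dz.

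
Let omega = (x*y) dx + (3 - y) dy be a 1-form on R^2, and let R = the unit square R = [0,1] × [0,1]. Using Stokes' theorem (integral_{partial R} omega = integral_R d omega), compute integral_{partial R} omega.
integral_(partial R) omega = -1/2

Stokes: integral_partial_R omega = integral_R d omega with d omega = (∂Q/∂x - ∂P/∂y) dx ∧ dy.
  ∂Q/∂x = 0
  ∂P/∂y = x
  integrand = ∂Q/∂x - ∂P/∂y = -x.
Integrating over R: integral_0^1 integral_0^1 (-x) dx dy = -1/2.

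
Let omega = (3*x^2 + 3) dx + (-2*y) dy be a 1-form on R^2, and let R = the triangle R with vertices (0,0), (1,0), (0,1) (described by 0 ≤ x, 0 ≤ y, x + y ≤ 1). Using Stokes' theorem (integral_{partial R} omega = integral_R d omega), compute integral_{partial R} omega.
integral_(partial R) omega = 0

Stokes: integral_partial_R omega = integral_R d omega with d omega = (∂Q/∂x - ∂P/∂y) dx ∧ dy.
  ∂Q/∂x = 0
  ∂P/∂y = 0
  integrand = ∂Q/∂x - ∂P/∂y = 0.
Integrating over R: integral_0^1 integral_0^{1-x} (0) dy dx = 0.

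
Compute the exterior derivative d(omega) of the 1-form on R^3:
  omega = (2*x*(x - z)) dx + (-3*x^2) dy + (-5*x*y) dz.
d(omega) = (-6*x) dx ∧ dy + (2*x - 5*y) dx ∧ dz + (-5*x) dy ∧ dz

For a 1-form omega = sum_i f_i dx_i, the exterior derivative is
  d(omega) = sum_{i < j} (∂f_j/∂x_i - ∂f_i/∂x_j) dx_i ∧ dx_j.
  coefficient of dx ∧ dy: ∂f_2/∂x - ∂f_1/∂y = ∂(-3*x^2)/∂x - ∂(2*x*(x - z))/∂y = -6*x
  coefficient of dx ∧ dz: ∂f_3/∂x - ∂f_1/∂z = ∂(-5*x*y)/∂x - ∂(2*x*(x - z))/∂z = 2*x - 5*y
  coefficient of dy ∧ dz: ∂f_3/∂y - ∂f_2/∂z = ∂(-5*x*y)/∂y - ∂(-3*x^2)/∂z = -5*x
Assembling: d(omega) = (-6*x) dx ∧ dy + (2*x - 5*y) dx ∧ dz + (-5*x) dy ∧ dz.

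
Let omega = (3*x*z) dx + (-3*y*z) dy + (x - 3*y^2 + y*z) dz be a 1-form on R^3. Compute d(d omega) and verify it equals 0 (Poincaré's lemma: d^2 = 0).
d(d omega) = 0

Step 1: d omega = sum_{i<j} (∂f_j/∂x_i - ∂f_i/∂x_j) dx_i ∧ dx_j:
  coeff of dx ∧ dy: 0
  coeff of dx ∧ dz: 1 - 3*x
  coeff of dy ∧ dz: -3*y + z
Step 2: Apply d again to each 2-form coefficient. The only possible 3-form in R^3 is dx ∧ dy ∧ dz, with coefficient
  ∂(coeff of dy∧dz)/∂x - ∂(coeff of dx∧dz)/∂y + ∂(coeff of dx∧dy)/∂z
  = ∂/∂x (-3*y + z) - ∂/∂y (1 - 3*x) + ∂/∂z (0).
Each of these terms simplifies to sums of mixed partials that cancel in pairs. The result is 0 (by equality of mixed partials for smooth functions — Schwarz / Clairaut).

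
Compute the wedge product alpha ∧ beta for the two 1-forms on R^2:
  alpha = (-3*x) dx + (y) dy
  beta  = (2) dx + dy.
alpha ∧ beta = (-3*x - 2*y) dx ∧ dy

Distribute the wedge, using dx_i ∧ dx_j = -dx_j ∧ dx_i and dx_i ∧ dx_i = 0. For each pair (i, j) with i < j, the coefficient of dx_i ∧ dx_j in alpha ∧ beta is (alpha_i * beta_j - alpha_j * beta_i). Collecting: alpha ∧ beta = (-3*x - 2*y) dx ∧ dy.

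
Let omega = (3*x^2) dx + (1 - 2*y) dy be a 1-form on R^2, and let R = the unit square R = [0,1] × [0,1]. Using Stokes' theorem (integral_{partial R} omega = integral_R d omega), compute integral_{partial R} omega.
integral_(partial R) omega = 0

Stokes: integral_partial_R omega = integral_R d omega with d omega = (∂Q/∂x - ∂P/∂y) dx ∧ dy.
  ∂Q/∂x = 0
  ∂P/∂y = 0
  integrand = ∂Q/∂x - ∂P/∂y = 0.
Integrating over R: integral_0^1 integral_0^1 (0) dx dy = 0.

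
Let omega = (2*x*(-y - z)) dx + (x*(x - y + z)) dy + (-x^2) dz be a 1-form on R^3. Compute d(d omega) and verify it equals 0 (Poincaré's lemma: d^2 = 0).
d(d omega) = 0

Step 1: d omega = sum_{i<j} (∂f_j/∂x_i - ∂f_i/∂x_j) dx_i ∧ dx_j:
  coeff of dx ∧ dy: 4*x - y + z
  coeff of dx ∧ dz: 0
  coeff of dy ∧ dz: -x
Step 2: Apply d again to each 2-form coefficient. The only possible 3-form in R^3 is dx ∧ dy ∧ dz, with coefficient
  ∂(coeff of dy∧dz)/∂x - ∂(coeff of dx∧dz)/∂y + ∂(coeff of dx∧dy)/∂z
  = ∂/∂x (-x) - ∂/∂y (0) + ∂/∂z (4*x - y + z).
Each of these terms simplifies to sums of mixed partials that cancel in pairs. The result is 0 (by equality of mixed partials for smooth functions — Schwarz / Clairaut).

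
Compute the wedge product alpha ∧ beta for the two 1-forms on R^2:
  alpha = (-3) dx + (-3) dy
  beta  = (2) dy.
alpha ∧ beta = (-6) dx ∧ dy

Distribute the wedge, using dx_i ∧ dx_j = -dx_j ∧ dx_i and dx_i ∧ dx_i = 0. For each pair (i, j) with i < j, the coefficient of dx_i ∧ dx_j in alpha ∧ beta is (alpha_i * beta_j - alpha_j * beta_i). Collecting: alpha ∧ beta = (-6) dx ∧ dy.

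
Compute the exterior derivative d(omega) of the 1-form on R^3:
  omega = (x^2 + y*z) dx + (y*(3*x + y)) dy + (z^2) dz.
d(omega) = (3*y - z) dx ∧ dy + (-y) dx ∧ dz

For a 1-form omega = sum_i f_i dx_i, the exterior derivative is
  d(omega) = sum_{i < j} (∂f_j/∂x_i - ∂f_i/∂x_j) dx_i ∧ dx_j.
  coefficient of dx ∧ dy: ∂f_2/∂x - ∂f_1/∂y = ∂(y*(3*x + y))/∂x - ∂(x^2 + y*z)/∂y = 3*y - z
  coefficient of dx ∧ dz: ∂f_3/∂x - ∂f_1/∂z = ∂(z^2)/∂x - ∂(x^2 + y*z)/∂z = -y
Assembling: d(omega) = (3*y - z) dx ∧ dy + (-y) dx ∧ dz.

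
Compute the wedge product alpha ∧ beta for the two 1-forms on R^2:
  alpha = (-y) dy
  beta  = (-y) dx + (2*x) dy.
alpha ∧ beta = (-y^2) dx ∧ dy

Distribute the wedge, using dx_i ∧ dx_j = -dx_j ∧ dx_i and dx_i ∧ dx_i = 0. For each pair (i, j) with i < j, the coefficient of dx_i ∧ dx_j in alpha ∧ beta is (alpha_i * beta_j - alpha_j * beta_i). Collecting: alpha ∧ beta = (-y^2) dx ∧ dy.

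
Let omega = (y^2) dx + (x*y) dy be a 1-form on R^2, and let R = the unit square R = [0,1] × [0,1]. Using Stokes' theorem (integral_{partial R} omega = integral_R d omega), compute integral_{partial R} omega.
integral_(partial R) omega = -1/2

Stokes: integral_partial_R omega = integral_R d omega with d omega = (∂Q/∂x - ∂P/∂y) dx ∧ dy.
  ∂Q/∂x = y
  ∂P/∂y = 2*y
  integrand = ∂Q/∂x - ∂P/∂y = -y.
Integrating over R: integral_0^1 integral_0^1 (-y) dx dy = -1/2.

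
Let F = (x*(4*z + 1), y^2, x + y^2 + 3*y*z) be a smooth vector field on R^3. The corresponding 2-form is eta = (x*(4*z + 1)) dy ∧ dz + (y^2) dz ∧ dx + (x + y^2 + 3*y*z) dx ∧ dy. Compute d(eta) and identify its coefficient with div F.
d(eta) = (5*y + 4*z + 1) dx ∧ dy ∧ dz; div F = 5*y + 4*z + 1

For a 2-form in R^3 of the form above, applying d gives a 3-form with coefficient ∂P/∂x + ∂Q/∂y + ∂R/∂z:
  ∂P/∂x = 4*z + 1
  ∂Q/∂y = 2*y
  ∂R/∂z = 3*y
Sum = 5*y + 4*z + 1, which is exactly div F.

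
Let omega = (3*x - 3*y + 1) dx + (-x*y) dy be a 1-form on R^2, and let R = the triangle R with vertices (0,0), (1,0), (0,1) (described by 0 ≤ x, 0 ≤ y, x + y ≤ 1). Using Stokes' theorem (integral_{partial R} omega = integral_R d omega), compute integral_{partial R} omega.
integral_(partial R) omega = 4/3

Stokes: integral_partial_R omega = integral_R d omega with d omega = (∂Q/∂x - ∂P/∂y) dx ∧ dy.
  ∂Q/∂x = -y
  ∂P/∂y = -3
  integrand = ∂Q/∂x - ∂P/∂y = 3 - y.
Integrating over R: integral_0^1 integral_0^{1-x} (3 - y) dy dx = 4/3.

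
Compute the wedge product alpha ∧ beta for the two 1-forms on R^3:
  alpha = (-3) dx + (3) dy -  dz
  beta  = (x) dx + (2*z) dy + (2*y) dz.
alpha ∧ beta = (-3*x - 6*z) dx ∧ dy + (x - 6*y) dx ∧ dz + (6*y + 2*z) dy ∧ dz

Distribute the wedge, using dx_i ∧ dx_j = -dx_j ∧ dx_i and dx_i ∧ dx_i = 0. For each pair (i, j) with i < j, the coefficient of dx_i ∧ dx_j in alpha ∧ beta is (alpha_i * beta_j - alpha_j * beta_i). Collecting: alpha ∧ beta = (-3*x - 6*z) dx ∧ dy + (x - 6*y) dx ∧ dz + (6*y + 2*z) dy ∧ dz.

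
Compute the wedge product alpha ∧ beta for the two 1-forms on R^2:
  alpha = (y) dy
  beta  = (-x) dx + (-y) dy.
alpha ∧ beta = (x*y) dx ∧ dy

Distribute the wedge, using dx_i ∧ dx_j = -dx_j ∧ dx_i and dx_i ∧ dx_i = 0. For each pair (i, j) with i < j, the coefficient of dx_i ∧ dx_j in alpha ∧ beta is (alpha_i * beta_j - alpha_j * beta_i). Collecting: alpha ∧ beta = (x*y) dx ∧ dy.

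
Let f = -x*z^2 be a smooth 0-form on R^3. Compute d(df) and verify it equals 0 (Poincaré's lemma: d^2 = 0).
d(df) = 0

Step 1: df = sum_i (∂f/∂x_i) dx_i = (-z^2) dx + (0) dy + (-2*x*z) dz.
Step 2: Apply d again. Using the 1-form formula, the coefficient of dx ∧ dy in d(df) is ∂^2 f/∂x ∂y - ∂^2 f/∂y ∂x = (0) - (0) = 0 (equality of mixed partials for smooth f).
Similarly for dx ∧ dz and dy ∧ dz — all coefficients vanish. So d(df) = 0.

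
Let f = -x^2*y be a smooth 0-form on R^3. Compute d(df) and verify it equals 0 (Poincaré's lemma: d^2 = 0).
d(df) = 0

Step 1: df = sum_i (∂f/∂x_i) dx_i = (-2*x*y) dx + (-x^2) dy + (0) dz.
Step 2: Apply d again. Using the 1-form formula, the coefficient of dx ∧ dy in d(df) is ∂^2 f/∂x ∂y - ∂^2 f/∂y ∂x = (-2*x) - (-2*x) = 0 (equality of mixed partials for smooth f).
Similarly for dx ∧ dz and dy ∧ dz — all coefficients vanish. So d(df) = 0.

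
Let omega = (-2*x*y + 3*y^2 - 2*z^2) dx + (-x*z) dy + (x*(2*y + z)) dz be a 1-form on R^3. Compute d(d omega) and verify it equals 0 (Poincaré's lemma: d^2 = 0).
d(d omega) = 0

Step 1: d omega = sum_{i<j} (∂f_j/∂x_i - ∂f_i/∂x_j) dx_i ∧ dx_j:
  coeff of dx ∧ dy: 2*x - 6*y - z
  coeff of dx ∧ dz: 2*y + 5*z
  coeff of dy ∧ dz: 3*x
Step 2: Apply d again to each 2-form coefficient. The only possible 3-form in R^3 is dx ∧ dy ∧ dz, with coefficient
  ∂(coeff of dy∧dz)/∂x - ∂(coeff of dx∧dz)/∂y + ∂(coeff of dx∧dy)/∂z
  = ∂/∂x (3*x) - ∂/∂y (2*y + 5*z) + ∂/∂z (2*x - 6*y - z).
Each of these terms simplifies to sums of mixed partials that cancel in pairs. The result is 0 (by equality of mixed partials for smooth functions — Schwarz / Clairaut).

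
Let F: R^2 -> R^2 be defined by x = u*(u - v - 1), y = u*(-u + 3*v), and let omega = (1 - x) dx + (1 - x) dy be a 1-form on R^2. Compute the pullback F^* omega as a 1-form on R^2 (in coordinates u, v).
F^* omega = (-2*u^2*v + u^2 + 2*u*v^2 + u*v - u + 2*v - 1) du + (2*u*(-u^2 + u*v + u + 1)) dv

Using F^*(f dg) = (f ∘ F) d(g ∘ F), substitute each coordinate x_i by F_i(u, v) in f_i, and replace dx_i by d F_i = (∂F_i/∂u) du + (∂F_i/∂v) dv.
  For the x component: f_1(F) = -u^2 + u*v + u + 1; d F_1 = (2*u - v - 1) du + (-u) dv
  For the y component: f_2(F) = -u^2 + u*v + u + 1; d F_2 = (-2*u + 3*v) du + (3*u) dv
Combining and collecting du, dv coefficients:
  coeff of du: -2*u^2*v + u^2 + 2*u*v^2 + u*v - u + 2*v - 1
  coeff of dv: 2*u*(-u^2 + u*v + u + 1)
F^* omega = (-2*u^2*v + u^2 + 2*u*v^2 + u*v - u + 2*v - 1) du + (2*u*(-u^2 + u*v + u + 1)) dv.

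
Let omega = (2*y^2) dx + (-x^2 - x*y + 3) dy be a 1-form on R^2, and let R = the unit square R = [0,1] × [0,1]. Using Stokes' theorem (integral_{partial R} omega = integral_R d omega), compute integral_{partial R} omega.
integral_(partial R) omega = -7/2

Stokes: integral_partial_R omega = integral_R d omega with d omega = (∂Q/∂x - ∂P/∂y) dx ∧ dy.
  ∂Q/∂x = -2*x - y
  ∂P/∂y = 4*y
  integrand = ∂Q/∂x - ∂P/∂y = -2*x - 5*y.
Integrating over R: integral_0^1 integral_0^1 (-2*x - 5*y) dx dy = -7/2.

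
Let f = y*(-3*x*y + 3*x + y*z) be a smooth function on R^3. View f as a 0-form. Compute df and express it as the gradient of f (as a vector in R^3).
df = (3*y*(1 - y)) dx + (-6*x*y + 3*x + 2*y*z) dy + (y^2) dz; grad f = (3*y*(1 - y), -6*x*y + 3*x + 2*y*z, y^2)

For a 0-form f, d f = (∂f/∂x) dx + (∂f/∂y) dy + (∂f/∂z) dz. The components of the vector representation are exactly the entries of grad f in Cartesian coordinates:
  ∂f/∂x = 3*y*(1 - y)
  ∂f/∂y = -6*x*y + 3*x + 2*y*z
  ∂f/∂z = y^2.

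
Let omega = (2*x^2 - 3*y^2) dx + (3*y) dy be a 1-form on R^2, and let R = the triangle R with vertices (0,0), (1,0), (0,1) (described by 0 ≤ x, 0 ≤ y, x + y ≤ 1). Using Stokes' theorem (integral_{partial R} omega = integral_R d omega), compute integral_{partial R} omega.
integral_(partial R) omega = 1

Stokes: integral_partial_R omega = integral_R d omega with d omega = (∂Q/∂x - ∂P/∂y) dx ∧ dy.
  ∂Q/∂x = 0
  ∂P/∂y = -6*y
  integrand = ∂Q/∂x - ∂P/∂y = 6*y.
Integrating over R: integral_0^1 integral_0^{1-x} (6*y) dy dx = 1.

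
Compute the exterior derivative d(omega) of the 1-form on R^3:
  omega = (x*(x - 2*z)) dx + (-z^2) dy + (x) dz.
d(omega) = (2*x + 1) dx ∧ dz + (2*z) dy ∧ dz

For a 1-form omega = sum_i f_i dx_i, the exterior derivative is
  d(omega) = sum_{i < j} (∂f_j/∂x_i - ∂f_i/∂x_j) dx_i ∧ dx_j.
  coefficient of dx ∧ dz: ∂f_3/∂x - ∂f_1/∂z = ∂(x)/∂x - ∂(x*(x - 2*z))/∂z = 2*x + 1
  coefficient of dy ∧ dz: ∂f_3/∂y - ∂f_2/∂z = ∂(x)/∂y - ∂(-z^2)/∂z = 2*z
Assembling: d(omega) = (2*x + 1) dx ∧ dz + (2*z) dy ∧ dz.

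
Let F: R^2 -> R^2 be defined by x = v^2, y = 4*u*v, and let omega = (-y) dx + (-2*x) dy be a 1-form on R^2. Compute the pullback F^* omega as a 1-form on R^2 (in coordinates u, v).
F^* omega = (-8*v^3) du + (-16*u*v^2) dv

Using F^*(f dg) = (f ∘ F) d(g ∘ F), substitute each coordinate x_i by F_i(u, v) in f_i, and replace dx_i by d F_i = (∂F_i/∂u) du + (∂F_i/∂v) dv.
  For the x component: f_1(F) = -4*u*v; d F_1 = (0) du + (2*v) dv
  For the y component: f_2(F) = -2*v^2; d F_2 = (4*v) du + (4*u) dv
Combining and collecting du, dv coefficients:
  coeff of du: -8*v^3
  coeff of dv: -16*u*v^2
F^* omega = (-8*v^3) du + (-16*u*v^2) dv.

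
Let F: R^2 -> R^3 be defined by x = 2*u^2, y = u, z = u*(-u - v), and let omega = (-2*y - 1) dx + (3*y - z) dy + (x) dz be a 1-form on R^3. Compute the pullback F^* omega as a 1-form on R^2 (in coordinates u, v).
F^* omega = (u*(-4*u^2 - 2*u*v - 7*u + v - 1)) du + (-2*u^3) dv

Using F^*(f dg) = (f ∘ F) d(g ∘ F), substitute each coordinate x_i by F_i(u, v) in f_i, and replace dx_i by d F_i = (∂F_i/∂u) du + (∂F_i/∂v) dv.
  For the x component: f_1(F) = -2*u - 1; d F_1 = (4*u) du + (0) dv
  For the y component: f_2(F) = u*(u + v + 3); d F_2 = (1) du + (0) dv
  For the z component: f_3(F) = 2*u^2; d F_3 = (-2*u - v) du + (-u) dv
Combining and collecting du, dv coefficients:
  coeff of du: u*(-4*u^2 - 2*u*v - 7*u + v - 1)
  coeff of dv: -2*u^3
F^* omega = (u*(-4*u^2 - 2*u*v - 7*u + v - 1)) du + (-2*u^3) dv.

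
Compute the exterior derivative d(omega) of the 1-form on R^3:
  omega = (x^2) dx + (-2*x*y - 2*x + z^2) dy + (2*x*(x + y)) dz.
d(omega) = (-2*y - 2) dx ∧ dy + (4*x + 2*y) dx ∧ dz + (2*x - 2*z) dy ∧ dz

For a 1-form omega = sum_i f_i dx_i, the exterior derivative is
  d(omega) = sum_{i < j} (∂f_j/∂x_i - ∂f_i/∂x_j) dx_i ∧ dx_j.
  coefficient of dx ∧ dy: ∂f_2/∂x - ∂f_1/∂y = ∂(-2*x*y - 2*x + z^2)/∂x - ∂(x^2)/∂y = -2*y - 2
  coefficient of dx ∧ dz: ∂f_3/∂x - ∂f_1/∂z = ∂(2*x*(x + y))/∂x - ∂(x^2)/∂z = 4*x + 2*y
  coefficient of dy ∧ dz: ∂f_3/∂y - ∂f_2/∂z = ∂(2*x*(x + y))/∂y - ∂(-2*x*y - 2*x + z^2)/∂z = 2*x - 2*z
Assembling: d(omega) = (-2*y - 2) dx ∧ dy + (4*x + 2*y) dx ∧ dz + (2*x - 2*z) dy ∧ dz.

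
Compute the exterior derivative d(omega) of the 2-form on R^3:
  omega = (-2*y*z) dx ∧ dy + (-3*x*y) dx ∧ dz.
d(omega) = (3*x - 2*y) dx ∧ dy ∧ dz

For a 2-form omega = sum_{i<j} g_{ij} dx_i ∧ dx_j, the exterior derivative is
  d(omega) = sum_{i<j} d(g_{ij}) ∧ dx_i ∧ dx_j = sum_{i<j, k} (∂g_{ij}/∂x_k) dx_k ∧ dx_i ∧ dx_j.
Expand each term, using dx_k ∧ dx_i ∧ dx_j = sgn(permutation) dx_{(a)} ∧ dx_{(b)} ∧ dx_{(c)} with (a < b < c) sorted:
  d(-2*y*z) includes (∂/∂z)(-2*y*z) dz = (-2*y) dz, which multiplied by dx ∧ dy gives (-2*y) dx ∧ dy ∧ dz
  d(-3*x*y) includes (∂/∂y)(-3*x*y) dy = (-3*x) dy, which multiplied by dx ∧ dz gives (3*x) dx ∧ dy ∧ dz
Collecting like 3-forms: d(omega) = (3*x - 2*y) dx ∧ dy ∧ dz.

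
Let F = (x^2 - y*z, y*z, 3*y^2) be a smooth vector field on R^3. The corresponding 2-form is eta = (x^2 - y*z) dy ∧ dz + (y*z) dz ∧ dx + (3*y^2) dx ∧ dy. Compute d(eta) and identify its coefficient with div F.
d(eta) = (2*x + z) dx ∧ dy ∧ dz; div F = 2*x + z

For a 2-form in R^3 of the form above, applying d gives a 3-form with coefficient ∂P/∂x + ∂Q/∂y + ∂R/∂z:
  ∂P/∂x = 2*x
  ∂Q/∂y = z
  ∂R/∂z = 0
Sum = 2*x + z, which is exactly div F.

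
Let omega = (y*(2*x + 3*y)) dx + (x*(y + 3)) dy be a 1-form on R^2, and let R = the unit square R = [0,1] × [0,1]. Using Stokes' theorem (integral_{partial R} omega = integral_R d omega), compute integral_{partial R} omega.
integral_(partial R) omega = -1/2

Stokes: integral_partial_R omega = integral_R d omega with d omega = (∂Q/∂x - ∂P/∂y) dx ∧ dy.
  ∂Q/∂x = y + 3
  ∂P/∂y = 2*x + 6*y
  integrand = ∂Q/∂x - ∂P/∂y = -2*x - 5*y + 3.
Integrating over R: integral_0^1 integral_0^1 (-2*x - 5*y + 3) dx dy = -1/2.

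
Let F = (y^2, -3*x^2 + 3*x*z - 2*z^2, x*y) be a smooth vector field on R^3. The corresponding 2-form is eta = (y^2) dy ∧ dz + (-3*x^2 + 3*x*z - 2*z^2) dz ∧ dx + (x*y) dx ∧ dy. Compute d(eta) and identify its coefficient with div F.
d(eta) = (0) dx ∧ dy ∧ dz; div F = 0

For a 2-form in R^3 of the form above, applying d gives a 3-form with coefficient ∂P/∂x + ∂Q/∂y + ∂R/∂z:
  ∂P/∂x = 0
  ∂Q/∂y = 0
  ∂R/∂z = 0
Sum = 0, which is exactly div F.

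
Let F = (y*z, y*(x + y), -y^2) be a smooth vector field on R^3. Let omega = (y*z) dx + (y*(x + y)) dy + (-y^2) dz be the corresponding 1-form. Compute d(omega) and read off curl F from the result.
d(omega) = (-2*y) dy ∧ dz + (y) dz ∧ dx + (y - z) dx ∧ dy; curl F = (-2*y, y, y - z)

d omega = sum_{i<j} (∂f_j/∂x_i - ∂f_i/∂x_j) dx_i ∧ dx_j. Under the identification (dy ∧ dz, dz ∧ dx, dx ∧ dy) ↔ (e_x, e_y, e_z), the coefficients are exactly the components of curl F. Compute:
  ∂R/∂y - ∂Q/∂z = (-2*y) - (0) = -2*y
  ∂P/∂z - ∂R/∂x = (y) - (0) = y
  ∂Q/∂x - ∂P/∂y = (y) - (z) = y - z.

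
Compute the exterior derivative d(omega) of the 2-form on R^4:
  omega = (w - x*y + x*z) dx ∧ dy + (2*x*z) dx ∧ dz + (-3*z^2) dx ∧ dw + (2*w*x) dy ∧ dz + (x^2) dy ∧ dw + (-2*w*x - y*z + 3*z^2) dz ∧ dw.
d(omega) = (2*w + x) dx ∧ dy ∧ dz + (2*x + 1) dx ∧ dy ∧ dw + (-2*w + 6*z) dx ∧ dz ∧ dw + (2*x - z) dy ∧ dz ∧ dw

For a 2-form omega = sum_{i<j} g_{ij} dx_i ∧ dx_j, the exterior derivative is
  d(omega) = sum_{i<j} d(g_{ij}) ∧ dx_i ∧ dx_j = sum_{i<j, k} (∂g_{ij}/∂x_k) dx_k ∧ dx_i ∧ dx_j.
Expand each term, using dx_k ∧ dx_i ∧ dx_j = sgn(permutation) dx_{(a)} ∧ dx_{(b)} ∧ dx_{(c)} with (a < b < c) sorted:
  d(w - x*y + x*z) includes (∂/∂z)(w - x*y + x*z) dz = (x) dz, which multiplied by dx ∧ dy gives (x) dx ∧ dy ∧ dz
  d(w - x*y + x*z) includes (∂/∂w)(w - x*y + x*z) dw = (1) dw, which multiplied by dx ∧ dy gives (1) dx ∧ dy ∧ dw
  d(-3*z^2) includes (∂/∂z)(-3*z^2) dz = (-6*z) dz, which multiplied by dx ∧ dw gives (6*z) dx ∧ dz ∧ dw
  d(2*w*x) includes (∂/∂x)(2*w*x) dx = (2*w) dx, which multiplied by dy ∧ dz gives (2*w) dx ∧ dy ∧ dz
  d(2*w*x) includes (∂/∂w)(2*w*x) dw = (2*x) dw, which multiplied by dy ∧ dz gives (2*x) dy ∧ dz ∧ dw
  d(x^2) includes (∂/∂x)(x^2) dx = (2*x) dx, which multiplied by dy ∧ dw gives (2*x) dx ∧ dy ∧ dw
  d(-2*w*x - y*z + 3*z^2) includes (∂/∂x)(-2*w*x - y*z + 3*z^2) dx = (-2*w) dx, which multiplied by dz ∧ dw gives (-2*w) dx ∧ dz ∧ dw
  d(-2*w*x - y*z + 3*z^2) includes (∂/∂y)(-2*w*x - y*z + 3*z^2) dy = (-z) dy, which multiplied by dz ∧ dw gives (-z) dy ∧ dz ∧ dw
Collecting like 3-forms: d(omega) = (2*w + x) dx ∧ dy ∧ dz + (2*x + 1) dx ∧ dy ∧ dw + (-2*w + 6*z) dx ∧ dz ∧ dw + (2*x - z) dy ∧ dz ∧ dw.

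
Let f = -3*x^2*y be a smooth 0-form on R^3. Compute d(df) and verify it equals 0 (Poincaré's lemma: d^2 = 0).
d(df) = 0

Step 1: df = sum_i (∂f/∂x_i) dx_i = (-6*x*y) dx + (-3*x^2) dy + (0) dz.
Step 2: Apply d again. Using the 1-form formula, the coefficient of dx ∧ dy in d(df) is ∂^2 f/∂x ∂y - ∂^2 f/∂y ∂x = (-6*x) - (-6*x) = 0 (equality of mixed partials for smooth f).
Similarly for dx ∧ dz and dy ∧ dz — all coefficients vanish. So d(df) = 0.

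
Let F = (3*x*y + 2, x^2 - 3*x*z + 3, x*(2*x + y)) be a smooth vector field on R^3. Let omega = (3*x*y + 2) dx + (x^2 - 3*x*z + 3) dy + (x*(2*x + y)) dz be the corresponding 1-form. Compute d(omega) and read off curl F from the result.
d(omega) = (4*x) dy ∧ dz + (-4*x - y) dz ∧ dx + (-x - 3*z) dx ∧ dy; curl F = (4*x, -4*x - y, -x - 3*z)

d omega = sum_{i<j} (∂f_j/∂x_i - ∂f_i/∂x_j) dx_i ∧ dx_j. Under the identification (dy ∧ dz, dz ∧ dx, dx ∧ dy) ↔ (e_x, e_y, e_z), the coefficients are exactly the components of curl F. Compute:
  ∂R/∂y - ∂Q/∂z = (x) - (-3*x) = 4*x
  ∂P/∂z - ∂R/∂x = (0) - (4*x + y) = -4*x - y
  ∂Q/∂x - ∂P/∂y = (2*x - 3*z) - (3*x) = -x - 3*z.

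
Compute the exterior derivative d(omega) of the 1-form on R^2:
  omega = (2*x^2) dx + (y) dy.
d(omega) = 0

For a 1-form omega = sum_i f_i dx_i, the exterior derivative is
  d(omega) = sum_{i < j} (∂f_j/∂x_i - ∂f_i/∂x_j) dx_i ∧ dx_j.

Assembling: d(omega) = 0.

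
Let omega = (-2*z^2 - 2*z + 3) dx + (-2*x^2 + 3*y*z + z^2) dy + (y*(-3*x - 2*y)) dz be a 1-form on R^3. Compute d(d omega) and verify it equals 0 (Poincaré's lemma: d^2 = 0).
d(d omega) = 0

Step 1: d omega = sum_{i<j} (∂f_j/∂x_i - ∂f_i/∂x_j) dx_i ∧ dx_j:
  coeff of dx ∧ dy: -4*x
  coeff of dx ∧ dz: -3*y + 4*z + 2
  coeff of dy ∧ dz: -3*x - 7*y - 2*z
Step 2: Apply d again to each 2-form coefficient. The only possible 3-form in R^3 is dx ∧ dy ∧ dz, with coefficient
  ∂(coeff of dy∧dz)/∂x - ∂(coeff of dx∧dz)/∂y + ∂(coeff of dx∧dy)/∂z
  = ∂/∂x (-3*x - 7*y - 2*z) - ∂/∂y (-3*y + 4*z + 2) + ∂/∂z (-4*x).
Each of these terms simplifies to sums of mixed partials that cancel in pairs. The result is 0 (by equality of mixed partials for smooth functions — Schwarz / Clairaut).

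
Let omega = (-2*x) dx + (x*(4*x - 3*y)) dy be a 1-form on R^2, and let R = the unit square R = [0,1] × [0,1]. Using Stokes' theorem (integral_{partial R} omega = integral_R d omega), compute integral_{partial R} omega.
integral_(partial R) omega = 5/2

Stokes: integral_partial_R omega = integral_R d omega with d omega = (∂Q/∂x - ∂P/∂y) dx ∧ dy.
  ∂Q/∂x = 8*x - 3*y
  ∂P/∂y = 0
  integrand = ∂Q/∂x - ∂P/∂y = 8*x - 3*y.
Integrating over R: integral_0^1 integral_0^1 (8*x - 3*y) dx dy = 5/2.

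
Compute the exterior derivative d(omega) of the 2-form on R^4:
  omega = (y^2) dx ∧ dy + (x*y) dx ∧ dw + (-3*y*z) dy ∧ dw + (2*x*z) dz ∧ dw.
d(omega) = (-x) dx ∧ dy ∧ dw + (3*y) dy ∧ dz ∧ dw + (2*z) dx ∧ dz ∧ dw

For a 2-form omega = sum_{i<j} g_{ij} dx_i ∧ dx_j, the exterior derivative is
  d(omega) = sum_{i<j} d(g_{ij}) ∧ dx_i ∧ dx_j = sum_{i<j, k} (∂g_{ij}/∂x_k) dx_k ∧ dx_i ∧ dx_j.
Expand each term, using dx_k ∧ dx_i ∧ dx_j = sgn(permutation) dx_{(a)} ∧ dx_{(b)} ∧ dx_{(c)} with (a < b < c) sorted:
  d(x*y) includes (∂/∂y)(x*y) dy = (x) dy, which multiplied by dx ∧ dw gives (-x) dx ∧ dy ∧ dw
  d(-3*y*z) includes (∂/∂z)(-3*y*z) dz = (-3*y) dz, which multiplied by dy ∧ dw gives (3*y) dy ∧ dz ∧ dw
  d(2*x*z) includes (∂/∂x)(2*x*z) dx = (2*z) dx, which multiplied by dz ∧ dw gives (2*z) dx ∧ dz ∧ dw
Collecting like 3-forms: d(omega) = (-x) dx ∧ dy ∧ dw + (3*y) dy ∧ dz ∧ dw + (2*z) dx ∧ dz ∧ dw.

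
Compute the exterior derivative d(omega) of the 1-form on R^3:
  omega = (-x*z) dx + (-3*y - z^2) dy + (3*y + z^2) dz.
d(omega) = (x) dx ∧ dz + (2*z + 3) dy ∧ dz

For a 1-form omega = sum_i f_i dx_i, the exterior derivative is
  d(omega) = sum_{i < j} (∂f_j/∂x_i - ∂f_i/∂x_j) dx_i ∧ dx_j.
  coefficient of dx ∧ dz: ∂f_3/∂x - ∂f_1/∂z = ∂(3*y + z^2)/∂x - ∂(-x*z)/∂z = x
  coefficient of dy ∧ dz: ∂f_3/∂y - ∂f_2/∂z = ∂(3*y + z^2)/∂y - ∂(-3*y - z^2)/∂z = 2*z + 3
Assembling: d(omega) = (x) dx ∧ dz + (2*z + 3) dy ∧ dz.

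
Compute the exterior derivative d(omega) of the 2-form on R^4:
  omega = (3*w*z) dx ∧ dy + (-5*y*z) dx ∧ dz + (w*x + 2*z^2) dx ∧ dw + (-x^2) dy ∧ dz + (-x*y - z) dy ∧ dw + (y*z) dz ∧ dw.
d(omega) = (3*w - 2*x + 5*z) dx ∧ dy ∧ dz + (-y + 3*z) dx ∧ dy ∧ dw + (-4*z) dx ∧ dz ∧ dw + (z + 1) dy ∧ dz ∧ dw

For a 2-form omega = sum_{i<j} g_{ij} dx_i ∧ dx_j, the exterior derivative is
  d(omega) = sum_{i<j} d(g_{ij}) ∧ dx_i ∧ dx_j = sum_{i<j, k} (∂g_{ij}/∂x_k) dx_k ∧ dx_i ∧ dx_j.
Expand each term, using dx_k ∧ dx_i ∧ dx_j = sgn(permutation) dx_{(a)} ∧ dx_{(b)} ∧ dx_{(c)} with (a < b < c) sorted:
  d(3*w*z) includes (∂/∂z)(3*w*z) dz = (3*w) dz, which multiplied by dx ∧ dy gives (3*w) dx ∧ dy ∧ dz
  d(3*w*z) includes (∂/∂w)(3*w*z) dw = (3*z) dw, which multiplied by dx ∧ dy gives (3*z) dx ∧ dy ∧ dw
  d(-5*y*z) includes (∂/∂y)(-5*y*z) dy = (-5*z) dy, which multiplied by dx ∧ dz gives (5*z) dx ∧ dy ∧ dz
  d(w*x + 2*z^2) includes (∂/∂z)(w*x + 2*z^2) dz = (4*z) dz, which multiplied by dx ∧ dw gives (-4*z) dx ∧ dz ∧ dw
  d(-x^2) includes (∂/∂x)(-x^2) dx = (-2*x) dx, which multiplied by dy ∧ dz gives (-2*x) dx ∧ dy ∧ dz
  d(-x*y - z) includes (∂/∂x)(-x*y - z) dx = (-y) dx, which multiplied by dy ∧ dw gives (-y) dx ∧ dy ∧ dw
  d(-x*y - z) includes (∂/∂z)(-x*y - z) dz = (-1) dz, which multiplied by dy ∧ dw gives (1) dy ∧ dz ∧ dw
  d(y*z) includes (∂/∂y)(y*z) dy = (z) dy, which multiplied by dz ∧ dw gives (z) dy ∧ dz ∧ dw
Collecting like 3-forms: d(omega) = (3*w - 2*x + 5*z) dx ∧ dy ∧ dz + (-y + 3*z) dx ∧ dy ∧ dw + (-4*z) dx ∧ dz ∧ dw + (z + 1) dy ∧ dz ∧ dw.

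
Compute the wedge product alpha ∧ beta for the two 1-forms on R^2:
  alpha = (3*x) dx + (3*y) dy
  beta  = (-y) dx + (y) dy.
alpha ∧ beta = (3*y*(x + y)) dx ∧ dy

Distribute the wedge, using dx_i ∧ dx_j = -dx_j ∧ dx_i and dx_i ∧ dx_i = 0. For each pair (i, j) with i < j, the coefficient of dx_i ∧ dx_j in alpha ∧ beta is (alpha_i * beta_j - alpha_j * beta_i). Collecting: alpha ∧ beta = (3*y*(x + y)) dx ∧ dy.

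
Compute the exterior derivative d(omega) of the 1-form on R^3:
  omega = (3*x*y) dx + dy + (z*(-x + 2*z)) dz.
d(omega) = (-3*x) dx ∧ dy + (-z) dx ∧ dz

For a 1-form omega = sum_i f_i dx_i, the exterior derivative is
  d(omega) = sum_{i < j} (∂f_j/∂x_i - ∂f_i/∂x_j) dx_i ∧ dx_j.
  coefficient of dx ∧ dy: ∂f_2/∂x - ∂f_1/∂y = ∂(1)/∂x - ∂(3*x*y)/∂y = -3*x
  coefficient of dx ∧ dz: ∂f_3/∂x - ∂f_1/∂z = ∂(z*(-x + 2*z))/∂x - ∂(3*x*y)/∂z = -z
Assembling: d(omega) = (-3*x) dx ∧ dy + (-z) dx ∧ dz.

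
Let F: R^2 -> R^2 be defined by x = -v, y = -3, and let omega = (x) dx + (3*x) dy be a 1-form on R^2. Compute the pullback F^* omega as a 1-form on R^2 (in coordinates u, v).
F^* omega = (v) dv

Using F^*(f dg) = (f ∘ F) d(g ∘ F), substitute each coordinate x_i by F_i(u, v) in f_i, and replace dx_i by d F_i = (∂F_i/∂u) du + (∂F_i/∂v) dv.
  For the x component: f_1(F) = -v; d F_1 = (0) du + (-1) dv
  For the y component: f_2(F) = -3*v; d F_2 = (0) du + (0) dv
Combining and collecting du, dv coefficients:
  coeff of du: 0
  coeff of dv: v
F^* omega = (v) dv.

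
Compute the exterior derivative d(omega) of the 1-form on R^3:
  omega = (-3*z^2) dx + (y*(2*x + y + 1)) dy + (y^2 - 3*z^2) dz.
d(omega) = (2*y) dx ∧ dy + (6*z) dx ∧ dz + (2*y) dy ∧ dz

For a 1-form omega = sum_i f_i dx_i, the exterior derivative is
  d(omega) = sum_{i < j} (∂f_j/∂x_i - ∂f_i/∂x_j) dx_i ∧ dx_j.
  coefficient of dx ∧ dy: ∂f_2/∂x - ∂f_1/∂y = ∂(y*(2*x + y + 1))/∂x - ∂(-3*z^2)/∂y = 2*y
  coefficient of dx ∧ dz: ∂f_3/∂x - ∂f_1/∂z = ∂(y^2 - 3*z^2)/∂x - ∂(-3*z^2)/∂z = 6*z
  coefficient of dy ∧ dz: ∂f_3/∂y - ∂f_2/∂z = ∂(y^2 - 3*z^2)/∂y - ∂(y*(2*x + y + 1))/∂z = 2*y
Assembling: d(omega) = (2*y) dx ∧ dy + (6*z) dx ∧ dz + (2*y) dy ∧ dz.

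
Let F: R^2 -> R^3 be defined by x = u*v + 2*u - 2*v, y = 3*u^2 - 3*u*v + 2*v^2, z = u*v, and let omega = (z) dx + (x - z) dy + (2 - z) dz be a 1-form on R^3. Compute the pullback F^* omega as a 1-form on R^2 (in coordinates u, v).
F^* omega = (12*u^2 - 16*u*v + 6*v^2 + 2*v) du + (-6*u^2 + 12*u*v + 2*u - 8*v^2) dv

Using F^*(f dg) = (f ∘ F) d(g ∘ F), substitute each coordinate x_i by F_i(u, v) in f_i, and replace dx_i by d F_i = (∂F_i/∂u) du + (∂F_i/∂v) dv.
  For the x component: f_1(F) = u*v; d F_1 = (v + 2) du + (u - 2) dv
  For the y component: f_2(F) = 2*u - 2*v; d F_2 = (6*u - 3*v) du + (-3*u + 4*v) dv
  For the z component: f_3(F) = -u*v + 2; d F_3 = (v) du + (u) dv
Combining and collecting du, dv coefficients:
  coeff of du: 12*u^2 - 16*u*v + 6*v^2 + 2*v
  coeff of dv: -6*u^2 + 12*u*v + 2*u - 8*v^2
F^* omega = (12*u^2 - 16*u*v + 6*v^2 + 2*v) du + (-6*u^2 + 12*u*v + 2*u - 8*v^2) dv.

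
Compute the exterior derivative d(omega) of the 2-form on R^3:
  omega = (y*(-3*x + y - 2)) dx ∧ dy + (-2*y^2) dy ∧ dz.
d(omega) = 0

For a 2-form omega = sum_{i<j} g_{ij} dx_i ∧ dx_j, the exterior derivative is
  d(omega) = sum_{i<j} d(g_{ij}) ∧ dx_i ∧ dx_j = sum_{i<j, k} (∂g_{ij}/∂x_k) dx_k ∧ dx_i ∧ dx_j.
Expand each term, using dx_k ∧ dx_i ∧ dx_j = sgn(permutation) dx_{(a)} ∧ dx_{(b)} ∧ dx_{(c)} with (a < b < c) sorted:

Collecting like 3-forms: d(omega) = 0.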